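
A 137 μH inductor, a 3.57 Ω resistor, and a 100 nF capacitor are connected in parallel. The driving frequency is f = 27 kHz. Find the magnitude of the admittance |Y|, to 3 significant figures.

281 mS

ω = 2πf = 169600 rad/s
X_L = ωL = 23.2 Ω
X_C = 1/(ωC) = 58.9 Ω
Parallel: admittances add. Y = 1/R + 1/(jωL) + jωC
Y = (0.280 − j0.0261) S
|Y| = 0.281 S → |Z| = 1/|Y| = 3.55 Ω, ∠Z = −∠Y = 5.32°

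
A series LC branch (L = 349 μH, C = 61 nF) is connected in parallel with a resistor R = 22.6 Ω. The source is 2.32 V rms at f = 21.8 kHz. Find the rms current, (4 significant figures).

107.6 mA

ω = 2πf = 137000 rad/s
X_L = ωL = 47.80 Ω
X_C = 1/(ωC) = 119.7 Ω
Branch 1: Z₁ = R = 22.60 Ω
Branch 2 (series LC): Z₂ = j(X_L − X_C) = −j71.88 Ω
Parallel: Z = Z₁Z₂/(Z₁+Z₂), |Z| = 21.56 Ω, ∠Z = -17.45°
I = V/|Z| = 2.32/21.56 = 107.6 mA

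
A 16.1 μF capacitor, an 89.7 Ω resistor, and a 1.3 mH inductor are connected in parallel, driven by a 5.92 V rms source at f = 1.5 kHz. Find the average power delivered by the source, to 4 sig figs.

ω = 2πf = 9425 rad/s
X_L = ωL = 12.25 Ω
X_C = 1/(ωC) = 6.590 Ω
Parallel: admittances add. Y = 1/R + 1/(jωL) + jωC
Y = (0.01115 + j0.07012) S
|Y| = 0.07100 S → |Z| = 1/|Y| = 14.08 Ω, ∠Z = −∠Y = -80.97°
I = V/|Z| = 420.3 mA
P = VI cos φ = 5.92 × 0.4203 × cos(-80.97°) = 390.7 mW

390.7 mW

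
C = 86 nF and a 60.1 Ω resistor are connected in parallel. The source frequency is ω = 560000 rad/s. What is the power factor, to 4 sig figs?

0.3266

X_C = 1/(ωC) = 20.76 Ω
Parallel: admittances add. Y = 1/R + jωC
Y = (0.01664 + j0.04816) S
|Y| = 0.05095 S → |Z| = 1/|Y| = 19.63 Ω, ∠Z = −∠Y = -70.94°
cos φ = cos(-70.94°) = 0.3266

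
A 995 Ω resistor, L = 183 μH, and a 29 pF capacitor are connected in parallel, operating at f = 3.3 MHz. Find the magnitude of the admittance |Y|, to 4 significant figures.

1.060 mS

ω = 2πf = 2.073e+07 rad/s
X_L = ωL = 3794 Ω
X_C = 1/(ωC) = 1663 Ω
Parallel: admittances add. Y = 1/R + 1/(jωL) + jωC
Y = (0.001005 + j0.0003378) S
|Y| = 0.001060 S → |Z| = 1/|Y| = 943.2 Ω, ∠Z = −∠Y = -18.58°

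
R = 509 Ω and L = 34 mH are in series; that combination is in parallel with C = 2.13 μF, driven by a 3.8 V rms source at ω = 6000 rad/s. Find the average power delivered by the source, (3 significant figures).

24.4 mW

X_L = ωL = 204 Ω
X_C = 1/(ωC) = 78.2 Ω
Branch 1 (R+jX_L): Z₁ = 509 + j204 Ω, |Z₁| = 548 Ω
Branch 2 (−jX_C): Z₂ = −j78.2 Ω
Parallel: Z = Z₁Z₂/(Z₁+Z₂), |Z| = 81.8 Ω, ∠Z = -82.0°
I = V/|Z| = 46.4 mA
P = VI cos φ = 3.8 × 0.0464 × cos(-82.0°) = 24.4 mW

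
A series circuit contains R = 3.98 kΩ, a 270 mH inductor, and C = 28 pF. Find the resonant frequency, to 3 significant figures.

ω₀ = 1/√(LC) = 1/√(0.27 × 2.8e-11) = 363700 rad/s
f₀ = ω₀/(2π) = 57.9 kHz

57.9 kHz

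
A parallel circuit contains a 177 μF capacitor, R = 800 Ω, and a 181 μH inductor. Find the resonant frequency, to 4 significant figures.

889.2 Hz

ω₀ = 1/√(LC) = 1/√(0.000181 × 0.000177) = 5587 rad/s
f₀ = ω₀/(2π) = 889.2 Hz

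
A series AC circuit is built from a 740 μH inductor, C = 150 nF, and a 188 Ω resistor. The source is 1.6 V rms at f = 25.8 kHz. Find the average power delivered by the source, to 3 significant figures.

ω = 2πf = 162100 rad/s
X_L = ωL = 120 Ω
X_C = 1/(ωC) = 41.1 Ω
Net reactance X = X_L − X_C = 78.8 Ω
Z = 188 + j78.8 Ω
|Z| = √(188² + 78.8²) = 204 Ω
∠Z = arctan(78.8/188) = 22.7°
I = V/|Z| = 7.85 mA
P = VI cos φ = 1.6 × 0.00785 × cos(22.7°) = 11.6 mW

11.6 mW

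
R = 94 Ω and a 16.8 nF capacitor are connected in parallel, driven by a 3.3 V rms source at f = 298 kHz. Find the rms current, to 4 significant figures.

ω = 2πf = 1.872e+06 rad/s
X_C = 1/(ωC) = 31.79 Ω
Parallel: admittances add. Y = 1/R + jωC
Y = (0.01064 + j0.03146) S
|Y| = 0.03321 S → |Z| = 1/|Y| = 30.11 Ω, ∠Z = −∠Y = -71.31°
I = V/|Z| = 3.3/30.11 = 109.6 mA

109.6 mA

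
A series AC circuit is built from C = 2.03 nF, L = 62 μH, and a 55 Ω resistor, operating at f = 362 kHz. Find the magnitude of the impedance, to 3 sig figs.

93.5 Ω

ω = 2πf = 2.275e+06 rad/s
X_L = ωL = 141 Ω
X_C = 1/(ωC) = 217 Ω
Net reactance X = X_L − X_C = -75.6 Ω
Z = 55.0 − j75.6 Ω
|Z| = √(55.0² + 75.6²) = 93.5 Ω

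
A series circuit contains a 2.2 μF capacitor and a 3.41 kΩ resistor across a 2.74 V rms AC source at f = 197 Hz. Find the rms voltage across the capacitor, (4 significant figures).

0.2934 V

ω = 2πf = 1238 rad/s
X_C = 1/(ωC) = 367.2 Ω
Z = 3410 − j367.2 Ω
|Z| = √(3410² + 367.2²) = 3430 Ω
I = V/|Z| = 798.9 μA
V_C = I·|Z_C| = 0.0007989 × 367.2 = 0.2934 V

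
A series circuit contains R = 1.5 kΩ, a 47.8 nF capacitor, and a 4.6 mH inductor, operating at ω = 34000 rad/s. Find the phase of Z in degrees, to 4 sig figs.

X_L = ωL = 156.4 Ω
X_C = 1/(ωC) = 615.3 Ω
Net reactance X = X_L − X_C = -458.9 Ω
Z = 1500 − j458.9 Ω
|Z| = √(1500² + 458.9²) = 1569 Ω
∠Z = arctan(-458.9/1500) = -17.01°

-17.01°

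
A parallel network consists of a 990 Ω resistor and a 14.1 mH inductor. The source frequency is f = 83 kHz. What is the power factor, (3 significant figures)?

ω = 2πf = 521500 rad/s
X_L = ωL = 7350 Ω
Parallel: admittances add. Y = 1/R + 1/(jωL)
Y = (0.00101 − j0.000136) S
|Y| = 0.00102 S → |Z| = 1/|Y| = 981 Ω, ∠Z = −∠Y = 7.67°
cos φ = cos(7.67°) = 0.991

0.991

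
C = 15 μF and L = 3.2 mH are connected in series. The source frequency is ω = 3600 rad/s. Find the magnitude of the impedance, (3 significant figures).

7.00 Ω

X_L = ωL = 11.5 Ω
X_C = 1/(ωC) = 18.5 Ω
Net reactance X = X_L − X_C = -7.00 Ω
Z = − j7.00 Ω
|Z| = √(0² + 7.00²) = 7.00 Ω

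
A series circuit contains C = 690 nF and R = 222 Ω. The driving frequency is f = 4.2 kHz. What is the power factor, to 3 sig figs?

0.971

ω = 2πf = 26390 rad/s
X_C = 1/(ωC) = 54.9 Ω
Z = 222 − j54.9 Ω
|Z| = √(222² + 54.9²) = 229 Ω
∠Z = arctan(-54.9/222) = -13.9°
cos φ = cos(-13.9°) = 0.971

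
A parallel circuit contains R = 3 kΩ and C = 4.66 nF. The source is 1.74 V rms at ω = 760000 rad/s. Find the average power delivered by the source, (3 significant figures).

1.01 mW

X_C = 1/(ωC) = 282 Ω
Parallel: admittances add. Y = 1/R + jωC
Y = (0.000333 + j0.00354) S
|Y| = 0.00356 S → |Z| = 1/|Y| = 281 Ω, ∠Z = −∠Y = -84.6°
I = V/|Z| = 6.19 mA
P = VI cos φ = 1.74 × 0.00619 × cos(-84.6°) = 1.01 mW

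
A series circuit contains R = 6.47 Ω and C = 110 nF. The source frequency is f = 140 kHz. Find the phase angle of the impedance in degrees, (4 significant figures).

-57.95°

ω = 2πf = 879600 rad/s
X_C = 1/(ωC) = 10.33 Ω
Z = 6.470 − j10.33 Ω
|Z| = √(6.470² + 10.33²) = 12.19 Ω
∠Z = arctan(-10.33/6.470) = -57.95°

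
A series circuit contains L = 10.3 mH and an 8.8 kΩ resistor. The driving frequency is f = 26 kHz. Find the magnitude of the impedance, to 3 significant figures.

8960 Ω

ω = 2πf = 163400 rad/s
X_L = ωL = 1680 Ω
Z = 8800 + j1680 Ω
|Z| = √(8800² + 1680²) = 8960 Ω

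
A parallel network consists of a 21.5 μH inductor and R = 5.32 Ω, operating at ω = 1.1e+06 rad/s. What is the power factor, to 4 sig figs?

X_L = ωL = 23.65 Ω
Parallel: admittances add. Y = 1/R + 1/(jωL)
Y = (0.1880 − j0.04228) S
|Y| = 0.1927 S → |Z| = 1/|Y| = 5.190 Ω, ∠Z = −∠Y = 12.68°
cos φ = cos(12.68°) = 0.9756

0.9756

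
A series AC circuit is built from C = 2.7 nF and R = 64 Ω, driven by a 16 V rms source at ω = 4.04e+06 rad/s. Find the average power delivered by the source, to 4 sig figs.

1.311 W

X_C = 1/(ωC) = 91.68 Ω
Z = 64.00 − j91.68 Ω
|Z| = √(64.00² + 91.68²) = 111.8 Ω
∠Z = arctan(-91.68/64.00) = -55.08°
I = V/|Z| = 143.1 mA
P = VI cos φ = 16 × 0.1431 × cos(-55.08°) = 1.311 W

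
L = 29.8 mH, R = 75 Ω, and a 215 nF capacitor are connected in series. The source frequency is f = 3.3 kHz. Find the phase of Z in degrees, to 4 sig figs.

79.21°

ω = 2πf = 20730 rad/s
X_L = ωL = 617.9 Ω
X_C = 1/(ωC) = 224.3 Ω
Net reactance X = X_L − X_C = 393.6 Ω
Z = 75.00 + j393.6 Ω
|Z| = √(75.00² + 393.6²) = 400.7 Ω
∠Z = arctan(393.6/75.00) = 79.21°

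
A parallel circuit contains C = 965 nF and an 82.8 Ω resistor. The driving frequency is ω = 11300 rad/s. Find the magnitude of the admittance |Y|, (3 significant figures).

16.3 mS

X_C = 1/(ωC) = 91.7 Ω
Parallel: admittances add. Y = 1/R + jωC
Y = (0.0121 + j0.0109) S
|Y| = 0.0163 S → |Z| = 1/|Y| = 61.5 Ω, ∠Z = −∠Y = -42.1°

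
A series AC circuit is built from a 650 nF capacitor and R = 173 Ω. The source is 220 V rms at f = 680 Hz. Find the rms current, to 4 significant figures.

550.7 mA

ω = 2πf = 4273 rad/s
X_C = 1/(ωC) = 360.1 Ω
Z = 173.0 − j360.1 Ω
|Z| = √(173.0² + 360.1²) = 399.5 Ω
I = V/|Z| = 220/399.5 = 550.7 mA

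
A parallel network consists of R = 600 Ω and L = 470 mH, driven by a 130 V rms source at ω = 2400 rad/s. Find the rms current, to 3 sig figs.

245 mA

X_L = ωL = 1130 Ω
Parallel: admittances add. Y = 1/R + 1/(jωL)
Y = (0.00167 − j0.000887) S
|Y| = 0.00189 S → |Z| = 1/|Y| = 530 Ω, ∠Z = −∠Y = 28.0°
I = V/|Z| = 130/530 = 245 mA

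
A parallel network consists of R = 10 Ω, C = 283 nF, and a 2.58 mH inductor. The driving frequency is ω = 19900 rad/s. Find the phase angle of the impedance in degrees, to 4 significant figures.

7.883°

X_L = ωL = 51.34 Ω
X_C = 1/(ωC) = 177.6 Ω
Parallel: admittances add. Y = 1/R + 1/(jωL) + jωC
Y = (0.1000 − j0.01385) S
|Y| = 0.1010 S → |Z| = 1/|Y| = 9.906 Ω, ∠Z = −∠Y = 7.883°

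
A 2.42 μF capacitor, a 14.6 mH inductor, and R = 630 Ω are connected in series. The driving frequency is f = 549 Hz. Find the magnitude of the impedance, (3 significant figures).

ω = 2πf = 3449 rad/s
X_L = ωL = 50.4 Ω
X_C = 1/(ωC) = 120 Ω
Net reactance X = X_L − X_C = -69.4 Ω
Z = 630 − j69.4 Ω
|Z| = √(630² + 69.4²) = 634 Ω

634 Ω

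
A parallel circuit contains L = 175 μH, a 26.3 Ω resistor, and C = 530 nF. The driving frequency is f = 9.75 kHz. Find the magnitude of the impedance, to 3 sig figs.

13.9 Ω

ω = 2πf = 61260 rad/s
X_L = ωL = 10.7 Ω
X_C = 1/(ωC) = 30.8 Ω
Parallel: admittances add. Y = 1/R + 1/(jωL) + jωC
Y = (0.0380 − j0.0608) S
|Y| = 0.0717 S → |Z| = 1/|Y| = 13.9 Ω, ∠Z = −∠Y = 58.0°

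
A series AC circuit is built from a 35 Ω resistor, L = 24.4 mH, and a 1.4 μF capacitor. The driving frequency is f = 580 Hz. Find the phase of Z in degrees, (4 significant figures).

-71.90°

ω = 2πf = 3644 rad/s
X_L = ωL = 88.92 Ω
X_C = 1/(ωC) = 196.0 Ω
Net reactance X = X_L − X_C = -107.1 Ω
Z = 35.00 − j107.1 Ω
|Z| = √(35.00² + 107.1²) = 112.7 Ω
∠Z = arctan(-107.1/35.00) = -71.90°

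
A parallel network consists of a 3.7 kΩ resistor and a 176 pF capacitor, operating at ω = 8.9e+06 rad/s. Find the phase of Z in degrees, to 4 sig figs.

X_C = 1/(ωC) = 638.4 Ω
Parallel: admittances add. Y = 1/R + jωC
Y = (0.0002703 + j0.001566) S
|Y| = 0.001590 S → |Z| = 1/|Y| = 629.1 Ω, ∠Z = −∠Y = -80.21°

-80.21°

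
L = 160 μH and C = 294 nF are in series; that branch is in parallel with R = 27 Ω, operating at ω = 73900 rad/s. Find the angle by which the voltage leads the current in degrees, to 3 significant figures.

X_L = ωL = 11.8 Ω
X_C = 1/(ωC) = 46.0 Ω
Branch 1: Z₁ = R = 27.0 Ω
Branch 2 (series LC): Z₂ = j(X_L − X_C) = −j34.2 Ω
Parallel: Z = Z₁Z₂/(Z₁+Z₂), |Z| = 21.2 Ω, ∠Z = -38.3°

-38.3°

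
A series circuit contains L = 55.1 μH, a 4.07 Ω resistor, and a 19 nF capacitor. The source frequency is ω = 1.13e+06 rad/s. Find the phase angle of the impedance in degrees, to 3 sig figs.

X_L = ωL = 62.3 Ω
X_C = 1/(ωC) = 46.6 Ω
Net reactance X = X_L − X_C = 15.7 Ω
Z = 4.07 + j15.7 Ω
|Z| = √(4.07² + 15.7²) = 16.2 Ω
∠Z = arctan(15.7/4.07) = 75.5°

75.5°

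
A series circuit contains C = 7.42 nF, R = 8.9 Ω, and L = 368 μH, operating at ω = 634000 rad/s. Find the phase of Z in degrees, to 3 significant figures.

66.8°

X_L = ωL = 233 Ω
X_C = 1/(ωC) = 213 Ω
Net reactance X = X_L − X_C = 20.7 Ω
Z = 8.90 + j20.7 Ω
|Z| = √(8.90² + 20.7²) = 22.6 Ω
∠Z = arctan(20.7/8.90) = 66.8°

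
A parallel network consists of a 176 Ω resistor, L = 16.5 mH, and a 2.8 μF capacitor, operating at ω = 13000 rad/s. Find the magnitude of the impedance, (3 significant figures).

X_L = ωL = 214 Ω
X_C = 1/(ωC) = 27.5 Ω
Parallel: admittances add. Y = 1/R + 1/(jωL) + jωC
Y = (0.00568 + j0.0317) S
|Y| = 0.0322 S → |Z| = 1/|Y| = 31.0 Ω, ∠Z = −∠Y = -79.9°

31.0 Ω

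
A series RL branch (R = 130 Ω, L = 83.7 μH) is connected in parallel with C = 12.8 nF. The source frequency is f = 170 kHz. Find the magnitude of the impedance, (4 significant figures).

88.08 Ω

ω = 2πf = 1.068e+06 rad/s
X_L = ωL = 89.40 Ω
X_C = 1/(ωC) = 73.14 Ω
Branch 1 (R+jX_L): Z₁ = 130.0 + j89.40 Ω, |Z₁| = 157.8 Ω
Branch 2 (−jX_C): Z₂ = −j73.14 Ω
Parallel: Z = Z₁Z₂/(Z₁+Z₂), |Z| = 88.08 Ω, ∠Z = -62.61°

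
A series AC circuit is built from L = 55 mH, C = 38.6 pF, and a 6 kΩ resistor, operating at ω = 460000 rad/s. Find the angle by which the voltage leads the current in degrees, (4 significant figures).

X_L = ωL = 25300 Ω
X_C = 1/(ωC) = 56320 Ω
Net reactance X = X_L − X_C = -31020 Ω
Z = 6000 − j31020 Ω
|Z| = √(6000² + 31020²) = 31590 Ω
∠Z = arctan(-31020/6000) = -79.05°

-79.05°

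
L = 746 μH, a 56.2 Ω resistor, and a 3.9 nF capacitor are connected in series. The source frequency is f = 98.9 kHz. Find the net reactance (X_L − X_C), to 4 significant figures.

ω = 2πf = 621400 rad/s
X_L = ωL = 463.6 Ω
X_C = 1/(ωC) = 412.6 Ω
X = 463.6 − 412.6 = 50.94 Ω

50.94 Ω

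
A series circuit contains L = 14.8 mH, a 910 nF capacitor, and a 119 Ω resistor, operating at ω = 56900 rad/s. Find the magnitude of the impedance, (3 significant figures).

831 Ω

X_L = ωL = 842 Ω
X_C = 1/(ωC) = 19.3 Ω
Net reactance X = X_L − X_C = 823 Ω
Z = 119 + j823 Ω
|Z| = √(119² + 823²) = 831 Ω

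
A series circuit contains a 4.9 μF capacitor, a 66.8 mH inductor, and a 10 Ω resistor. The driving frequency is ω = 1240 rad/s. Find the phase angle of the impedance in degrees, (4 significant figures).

-83.03°

X_L = ωL = 82.83 Ω
X_C = 1/(ωC) = 164.6 Ω
Net reactance X = X_L − X_C = -81.75 Ω
Z = 10.00 − j81.75 Ω
|Z| = √(10.00² + 81.75²) = 82.36 Ω
∠Z = arctan(-81.75/10.00) = -83.03°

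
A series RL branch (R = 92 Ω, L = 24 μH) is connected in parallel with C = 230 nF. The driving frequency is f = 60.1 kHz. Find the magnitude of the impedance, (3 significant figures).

ω = 2πf = 377600 rad/s
X_L = ωL = 9.06 Ω
X_C = 1/(ωC) = 11.5 Ω
Branch 1 (R+jX_L): Z₁ = 92.0 + j9.06 Ω, |Z₁| = 92.4 Ω
Branch 2 (−jX_C): Z₂ = −j11.5 Ω
Parallel: Z = Z₁Z₂/(Z₁+Z₂), |Z| = 11.6 Ω, ∠Z = -82.8°

11.6 Ω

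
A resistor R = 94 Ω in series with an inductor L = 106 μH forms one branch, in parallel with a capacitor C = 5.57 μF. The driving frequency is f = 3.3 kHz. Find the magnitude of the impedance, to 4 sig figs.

8.641 Ω

ω = 2πf = 20730 rad/s
X_L = ωL = 2.198 Ω
X_C = 1/(ωC) = 8.659 Ω
Branch 1 (R+jX_L): Z₁ = 94.00 + j2.198 Ω, |Z₁| = 94.03 Ω
Branch 2 (−jX_C): Z₂ = −j8.659 Ω
Parallel: Z = Z₁Z₂/(Z₁+Z₂), |Z| = 8.641 Ω, ∠Z = -84.73°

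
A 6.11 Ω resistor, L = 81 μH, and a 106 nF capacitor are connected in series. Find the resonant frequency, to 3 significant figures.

ω₀ = 1/√(LC) = 1/√(8.1e-05 × 1.06e-07) = 341300 rad/s
f₀ = ω₀/(2π) = 54.3 kHz

54.3 kHz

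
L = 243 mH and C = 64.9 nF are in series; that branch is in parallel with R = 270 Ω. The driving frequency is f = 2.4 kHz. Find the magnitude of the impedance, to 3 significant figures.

ω = 2πf = 15080 rad/s
X_L = ωL = 3660 Ω
X_C = 1/(ωC) = 1020 Ω
Branch 1: Z₁ = R = 270 Ω
Branch 2 (series LC): Z₂ = j(X_L − X_C) = j2640 Ω
Parallel: Z = Z₁Z₂/(Z₁+Z₂), |Z| = 269 Ω, ∠Z = 5.83°

269 Ω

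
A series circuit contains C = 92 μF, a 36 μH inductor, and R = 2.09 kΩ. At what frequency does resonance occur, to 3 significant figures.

2.77 kHz

ω₀ = 1/√(LC) = 1/√(3.6e-05 × 9.2e-05) = 17380 rad/s
f₀ = ω₀/(2π) = 2.77 kHz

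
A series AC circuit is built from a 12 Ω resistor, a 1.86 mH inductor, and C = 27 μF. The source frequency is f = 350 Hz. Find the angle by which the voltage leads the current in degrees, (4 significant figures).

-46.74°

ω = 2πf = 2199 rad/s
X_L = ωL = 4.090 Ω
X_C = 1/(ωC) = 16.84 Ω
Net reactance X = X_L − X_C = -12.75 Ω
Z = 12.00 − j12.75 Ω
|Z| = √(12.00² + 12.75²) = 17.51 Ω
∠Z = arctan(-12.75/12.00) = -46.74°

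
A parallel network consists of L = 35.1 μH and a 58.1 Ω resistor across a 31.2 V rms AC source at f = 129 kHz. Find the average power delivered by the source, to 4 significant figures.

ω = 2πf = 810500 rad/s
X_L = ωL = 28.45 Ω
Parallel: admittances add. Y = 1/R + 1/(jωL)
Y = (0.01721 − j0.03515) S
|Y| = 0.03914 S → |Z| = 1/|Y| = 25.55 Ω, ∠Z = −∠Y = 63.91°
I = V/|Z| = 1.221 A
P = VI cos φ = 31.2 × 1.221 × cos(63.91°) = 16.75 W

16.75 W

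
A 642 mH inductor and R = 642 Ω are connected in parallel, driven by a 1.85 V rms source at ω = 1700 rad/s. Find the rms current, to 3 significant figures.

X_L = ωL = 1090 Ω
Parallel: admittances add. Y = 1/R + 1/(jωL)
Y = (0.00156 − j0.000916) S
|Y| = 0.00181 S → |Z| = 1/|Y| = 553 Ω, ∠Z = −∠Y = 30.5°
I = V/|Z| = 1.85/553 = 3.34 mA

3.34 mA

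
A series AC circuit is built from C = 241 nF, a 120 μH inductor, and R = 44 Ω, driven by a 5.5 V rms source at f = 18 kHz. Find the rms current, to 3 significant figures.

ω = 2πf = 113100 rad/s
X_L = ωL = 13.6 Ω
X_C = 1/(ωC) = 36.7 Ω
Net reactance X = X_L − X_C = -23.1 Ω
Z = 44.0 − j23.1 Ω
|Z| = √(44.0² + 23.1²) = 49.7 Ω
I = V/|Z| = 5.5/49.7 = 111 mA

111 mA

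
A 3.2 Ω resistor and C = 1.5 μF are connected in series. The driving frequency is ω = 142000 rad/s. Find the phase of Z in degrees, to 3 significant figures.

-55.7°

X_C = 1/(ωC) = 4.69 Ω
Z = 3.20 − j4.69 Ω
|Z| = √(3.20² + 4.69²) = 5.68 Ω
∠Z = arctan(-4.69/3.20) = -55.7°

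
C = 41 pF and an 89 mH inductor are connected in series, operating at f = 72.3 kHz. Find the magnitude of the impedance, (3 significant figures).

13300 Ω

ω = 2πf = 454300 rad/s
X_L = ωL = 40400 Ω
X_C = 1/(ωC) = 53700 Ω
Net reactance X = X_L − X_C = -13300 Ω
Z = − j13300 Ω
|Z| = √(0² + 13300²) = 13300 Ω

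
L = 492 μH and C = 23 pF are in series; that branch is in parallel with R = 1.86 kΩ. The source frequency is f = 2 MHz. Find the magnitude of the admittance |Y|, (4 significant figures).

651.1 μS

ω = 2πf = 1.257e+07 rad/s
X_L = ωL = 6183 Ω
X_C = 1/(ωC) = 3460 Ω
Branch 1: Z₁ = R = 1860 Ω
Branch 2 (series LC): Z₂ = j(X_L − X_C) = j2723 Ω
Parallel: Z = Z₁Z₂/(Z₁+Z₂), |Z| = 1536 Ω, ∠Z = 34.34°
|Y| = 1/|Z| = 651.1 μS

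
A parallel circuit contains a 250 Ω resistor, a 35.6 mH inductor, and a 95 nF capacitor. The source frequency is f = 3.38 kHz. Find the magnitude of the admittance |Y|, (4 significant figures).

4.060 mS

ω = 2πf = 21240 rad/s
X_L = ωL = 756.0 Ω
X_C = 1/(ωC) = 495.7 Ω
Parallel: admittances add. Y = 1/R + 1/(jωL) + jωC
Y = (0.004000 + j0.0006949) S
|Y| = 0.004060 S → |Z| = 1/|Y| = 246.3 Ω, ∠Z = −∠Y = -9.855°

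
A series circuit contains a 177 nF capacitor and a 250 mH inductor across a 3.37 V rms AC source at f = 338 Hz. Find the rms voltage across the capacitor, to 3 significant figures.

4.21 V

ω = 2πf = 2124 rad/s
X_L = ωL = 531 Ω
X_C = 1/(ωC) = 2660 Ω
Net reactance X = X_L − X_C = -2130 Ω
Z = − j2130 Ω
|Z| = √(0² + 2130²) = 2130 Ω
I = V/|Z| = 1.58 mA
V_C = I·|Z_C| = 0.00158 × 2660 = 4.21 V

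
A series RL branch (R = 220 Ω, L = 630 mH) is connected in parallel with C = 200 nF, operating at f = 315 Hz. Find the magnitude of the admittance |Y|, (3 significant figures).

ω = 2πf = 1979 rad/s
X_L = ωL = 1250 Ω
X_C = 1/(ωC) = 2530 Ω
Branch 1 (R+jX_L): Z₁ = 220 + j1250 Ω, |Z₁| = 1270 Ω
Branch 2 (−jX_C): Z₂ = −j2530 Ω
Parallel: Z = Z₁Z₂/(Z₁+Z₂), |Z| = 2460 Ω, ∠Z = 70.2°
|Y| = 1/|Z| = 406 μS

406 μS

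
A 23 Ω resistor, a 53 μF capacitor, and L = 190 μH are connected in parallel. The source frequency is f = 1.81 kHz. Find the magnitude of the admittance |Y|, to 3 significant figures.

147 mS

ω = 2πf = 11370 rad/s
X_L = ωL = 2.16 Ω
X_C = 1/(ωC) = 1.66 Ω
Parallel: admittances add. Y = 1/R + 1/(jωL) + jωC
Y = (0.0435 + j0.140) S
|Y| = 0.147 S → |Z| = 1/|Y| = 6.82 Ω, ∠Z = −∠Y = -72.7°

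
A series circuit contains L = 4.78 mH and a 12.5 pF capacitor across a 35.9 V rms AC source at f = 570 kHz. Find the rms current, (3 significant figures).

ω = 2πf = 3.581e+06 rad/s
X_L = ωL = 17100 Ω
X_C = 1/(ωC) = 22300 Ω
Net reactance X = X_L − X_C = -5220 Ω
Z = − j5220 Ω
|Z| = √(0² + 5220²) = 5220 Ω
I = V/|Z| = 35.9/5220 = 6.88 mA

6.88 mA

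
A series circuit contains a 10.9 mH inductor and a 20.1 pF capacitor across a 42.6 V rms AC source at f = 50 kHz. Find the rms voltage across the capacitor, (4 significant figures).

43.54 V

ω = 2πf = 314200 rad/s
X_L = ωL = 3424 Ω
X_C = 1/(ωC) = 158400 Ω
Net reactance X = X_L − X_C = -154900 Ω
Z = − j154900 Ω
|Z| = √(0² + 154900²) = 154900 Ω
I = V/|Z| = 274.9 μA
V_C = I·|Z_C| = 0.0002749 × 158400 = 43.54 V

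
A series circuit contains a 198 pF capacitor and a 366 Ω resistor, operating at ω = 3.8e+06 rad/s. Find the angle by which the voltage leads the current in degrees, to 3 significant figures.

X_C = 1/(ωC) = 1330 Ω
Z = 366 − j1330 Ω
|Z| = √(366² + 1330²) = 1380 Ω
∠Z = arctan(-1330/366) = -74.6°

-74.6°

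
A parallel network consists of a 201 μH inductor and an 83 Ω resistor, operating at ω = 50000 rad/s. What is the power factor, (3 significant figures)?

X_L = ωL = 10.1 Ω
Parallel: admittances add. Y = 1/R + 1/(jωL)
Y = (0.0120 − j0.0995) S
|Y| = 0.100 S → |Z| = 1/|Y| = 9.98 Ω, ∠Z = −∠Y = 83.1°
cos φ = cos(83.1°) = 0.120

0.120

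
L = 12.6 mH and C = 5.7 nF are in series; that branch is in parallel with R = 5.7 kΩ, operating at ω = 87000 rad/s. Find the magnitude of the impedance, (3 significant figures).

909 Ω

X_L = ωL = 1100 Ω
X_C = 1/(ωC) = 2020 Ω
Branch 1: Z₁ = R = 5700 Ω
Branch 2 (series LC): Z₂ = j(X_L − X_C) = −j920 Ω
Parallel: Z = Z₁Z₂/(Z₁+Z₂), |Z| = 909 Ω, ∠Z = -80.8°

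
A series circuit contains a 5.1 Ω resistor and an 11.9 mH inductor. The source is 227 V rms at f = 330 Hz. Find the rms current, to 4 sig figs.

9.009 A

ω = 2πf = 2073 rad/s
X_L = ωL = 24.67 Ω
Z = 5.100 + j24.67 Ω
|Z| = √(5.100² + 24.67²) = 25.20 Ω
I = V/|Z| = 227/25.20 = 9.009 A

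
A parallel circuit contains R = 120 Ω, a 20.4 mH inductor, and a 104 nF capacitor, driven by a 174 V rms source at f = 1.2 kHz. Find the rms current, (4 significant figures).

1.758 A

ω = 2πf = 7540 rad/s
X_L = ωL = 153.8 Ω
X_C = 1/(ωC) = 1275 Ω
Parallel: admittances add. Y = 1/R + 1/(jωL) + jωC
Y = (0.008333 − j0.005717) S
|Y| = 0.01011 S → |Z| = 1/|Y| = 98.95 Ω, ∠Z = −∠Y = 34.45°
I = V/|Z| = 174/98.95 = 1.758 A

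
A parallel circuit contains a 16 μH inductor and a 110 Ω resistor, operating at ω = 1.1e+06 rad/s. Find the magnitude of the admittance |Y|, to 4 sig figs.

X_L = ωL = 17.60 Ω
Parallel: admittances add. Y = 1/R + 1/(jωL)
Y = (0.009091 − j0.05682) S
|Y| = 0.05754 S → |Z| = 1/|Y| = 17.38 Ω, ∠Z = −∠Y = 80.91°

57.54 mS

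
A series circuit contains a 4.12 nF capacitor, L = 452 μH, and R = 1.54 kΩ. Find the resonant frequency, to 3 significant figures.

117 kHz

ω₀ = 1/√(LC) = 1/√(0.000452 × 4.12e-09) = 732800 rad/s
f₀ = ω₀/(2π) = 117 kHz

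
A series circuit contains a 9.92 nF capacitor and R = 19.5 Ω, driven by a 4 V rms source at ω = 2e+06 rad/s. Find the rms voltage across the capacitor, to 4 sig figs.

X_C = 1/(ωC) = 50.40 Ω
Z = 19.50 − j50.40 Ω
|Z| = √(19.50² + 50.40²) = 54.04 Ω
I = V/|Z| = 74.01 mA
V_C = I·|Z_C| = 0.07401 × 50.40 = 3.731 V

3.731 V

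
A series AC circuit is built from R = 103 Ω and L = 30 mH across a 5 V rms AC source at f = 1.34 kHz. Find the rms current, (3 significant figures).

18.3 mA

ω = 2πf = 8419 rad/s
X_L = ωL = 253 Ω
Z = 103 + j253 Ω
|Z| = √(103² + 253²) = 273 Ω
I = V/|Z| = 5/273 = 18.3 mA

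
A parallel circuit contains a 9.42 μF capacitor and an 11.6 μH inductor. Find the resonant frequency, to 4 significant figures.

15.23 kHz

ω₀ = 1/√(LC) = 1/√(1.16e-05 × 9.42e-06) = 95660 rad/s
f₀ = ω₀/(2π) = 15.23 kHz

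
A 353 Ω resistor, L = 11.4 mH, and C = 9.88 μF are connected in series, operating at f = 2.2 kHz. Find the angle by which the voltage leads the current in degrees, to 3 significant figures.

23.1°

ω = 2πf = 13820 rad/s
X_L = ωL = 158 Ω
X_C = 1/(ωC) = 7.32 Ω
Net reactance X = X_L − X_C = 150 Ω
Z = 353 + j150 Ω
|Z| = √(353² + 150²) = 384 Ω
∠Z = arctan(150/353) = 23.1°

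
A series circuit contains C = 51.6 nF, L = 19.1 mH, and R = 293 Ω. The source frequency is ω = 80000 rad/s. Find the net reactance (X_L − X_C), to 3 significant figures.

X_L = ωL = 1530 Ω
X_C = 1/(ωC) = 242 Ω
X = 1530 − 242 = 1290 Ω

1290 Ω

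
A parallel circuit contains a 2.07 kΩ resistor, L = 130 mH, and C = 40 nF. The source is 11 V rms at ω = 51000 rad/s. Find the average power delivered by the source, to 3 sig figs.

58.5 mW

X_L = ωL = 6630 Ω
X_C = 1/(ωC) = 490 Ω
Parallel: admittances add. Y = 1/R + 1/(jωL) + jωC
Y = (0.000483 + j0.00189) S
|Y| = 0.00195 S → |Z| = 1/|Y| = 513 Ω, ∠Z = −∠Y = -75.7°
I = V/|Z| = 21.4 mA
P = VI cos φ = 11 × 0.0214 × cos(-75.7°) = 58.5 mW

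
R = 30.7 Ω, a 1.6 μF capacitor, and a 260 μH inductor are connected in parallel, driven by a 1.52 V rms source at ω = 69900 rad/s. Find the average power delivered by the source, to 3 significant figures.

X_L = ωL = 18.2 Ω
X_C = 1/(ωC) = 8.94 Ω
Parallel: admittances add. Y = 1/R + 1/(jωL) + jωC
Y = (0.0326 + j0.0568) S
|Y| = 0.0655 S → |Z| = 1/|Y| = 15.3 Ω, ∠Z = −∠Y = -60.2°
I = V/|Z| = 99.5 mA
P = VI cos φ = 1.52 × 0.0995 × cos(-60.2°) = 75.3 mW

75.3 mW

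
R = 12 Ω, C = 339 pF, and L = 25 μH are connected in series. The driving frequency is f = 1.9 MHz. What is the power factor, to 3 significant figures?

0.228

ω = 2πf = 1.194e+07 rad/s
X_L = ωL = 298 Ω
X_C = 1/(ωC) = 247 Ω
Net reactance X = X_L − X_C = 51.4 Ω
Z = 12.0 + j51.4 Ω
|Z| = √(12.0² + 51.4²) = 52.7 Ω
∠Z = arctan(51.4/12.0) = 76.8°
cos φ = cos(76.8°) = 0.228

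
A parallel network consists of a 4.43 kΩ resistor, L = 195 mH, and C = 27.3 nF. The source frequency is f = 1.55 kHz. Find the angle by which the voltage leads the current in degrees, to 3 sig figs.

ω = 2πf = 9739 rad/s
X_L = ωL = 1900 Ω
X_C = 1/(ωC) = 3760 Ω
Parallel: admittances add. Y = 1/R + 1/(jωL) + jωC
Y = (0.000226 − j0.000261) S
|Y| = 0.000345 S → |Z| = 1/|Y| = 2900 Ω, ∠Z = −∠Y = 49.1°

49.1°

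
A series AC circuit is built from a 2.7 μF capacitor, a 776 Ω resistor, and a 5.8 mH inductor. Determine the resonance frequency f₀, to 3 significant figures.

1.27 kHz

ω₀ = 1/√(LC) = 1/√(0.0058 × 2.7e-06) = 7991 rad/s
f₀ = ω₀/(2π) = 1.27 kHz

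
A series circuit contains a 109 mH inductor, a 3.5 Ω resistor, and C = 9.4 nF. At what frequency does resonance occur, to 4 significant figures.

ω₀ = 1/√(LC) = 1/√(0.109 × 9.4e-09) = 31240 rad/s
f₀ = ω₀/(2π) = 4.972 kHz

4.972 kHz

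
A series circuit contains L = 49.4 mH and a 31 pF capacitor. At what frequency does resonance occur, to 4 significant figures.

ω₀ = 1/√(LC) = 1/√(0.0494 × 3.1e-11) = 808100 rad/s
f₀ = ω₀/(2π) = 128.6 kHz

128.6 kHz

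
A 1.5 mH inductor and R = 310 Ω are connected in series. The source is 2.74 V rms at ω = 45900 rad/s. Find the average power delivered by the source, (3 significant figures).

X_L = ωL = 68.9 Ω
Z = 310 + j68.9 Ω
|Z| = √(310² + 68.9²) = 318 Ω
∠Z = arctan(68.9/310) = 12.5°
I = V/|Z| = 8.63 mA
P = VI cos φ = 2.74 × 0.00863 × cos(12.5°) = 23.1 mW

23.1 mW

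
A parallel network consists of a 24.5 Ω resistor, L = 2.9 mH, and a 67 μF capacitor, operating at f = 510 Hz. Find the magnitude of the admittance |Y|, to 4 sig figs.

114.6 mS

ω = 2πf = 3204 rad/s
X_L = ωL = 9.293 Ω
X_C = 1/(ωC) = 4.658 Ω
Parallel: admittances add. Y = 1/R + 1/(jωL) + jωC
Y = (0.04082 + j0.1071) S
|Y| = 0.1146 S → |Z| = 1/|Y| = 8.726 Ω, ∠Z = −∠Y = -69.14°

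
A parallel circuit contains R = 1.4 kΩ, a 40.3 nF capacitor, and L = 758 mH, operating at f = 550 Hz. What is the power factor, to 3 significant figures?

ω = 2πf = 3456 rad/s
X_L = ωL = 2620 Ω
X_C = 1/(ωC) = 7180 Ω
Parallel: admittances add. Y = 1/R + 1/(jωL) + jωC
Y = (0.000714 − j0.000242) S
|Y| = 0.000754 S → |Z| = 1/|Y| = 1330 Ω, ∠Z = −∠Y = 18.8°
cos φ = cos(18.8°) = 0.947

0.947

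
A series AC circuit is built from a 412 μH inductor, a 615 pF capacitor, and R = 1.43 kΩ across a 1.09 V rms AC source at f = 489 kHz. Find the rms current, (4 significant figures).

677.6 μA

ω = 2πf = 3.072e+06 rad/s
X_L = ωL = 1266 Ω
X_C = 1/(ωC) = 529.2 Ω
Net reactance X = X_L − X_C = 736.6 Ω
Z = 1430 + j736.6 Ω
|Z| = √(1430² + 736.6²) = 1609 Ω
I = V/|Z| = 1.09/1609 = 677.6 μA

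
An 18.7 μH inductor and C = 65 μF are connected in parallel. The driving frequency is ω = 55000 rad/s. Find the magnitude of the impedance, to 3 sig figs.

X_L = ωL = 1.03 Ω
X_C = 1/(ωC) = 0.280 Ω
Parallel: admittances add. Y = 1/(jωL) + jωC
Y = (0 + j2.60) S
|Y| = 2.60 S → |Z| = 1/|Y| = 0.384 Ω, ∠Z = −∠Y = -90.0°

0.384 Ω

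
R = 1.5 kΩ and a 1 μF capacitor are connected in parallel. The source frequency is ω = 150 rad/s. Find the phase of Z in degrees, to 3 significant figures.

X_C = 1/(ωC) = 6670 Ω
Parallel: admittances add. Y = 1/R + jωC
Y = (0.000667 + j0.000150) S
|Y| = 0.000683 S → |Z| = 1/|Y| = 1460 Ω, ∠Z = −∠Y = -12.7°

-12.7°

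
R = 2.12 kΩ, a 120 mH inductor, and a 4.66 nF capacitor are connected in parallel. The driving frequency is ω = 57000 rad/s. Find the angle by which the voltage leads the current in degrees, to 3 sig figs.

X_L = ωL = 6840 Ω
X_C = 1/(ωC) = 3760 Ω
Parallel: admittances add. Y = 1/R + 1/(jωL) + jωC
Y = (0.000472 + j0.000119) S
|Y| = 0.000487 S → |Z| = 1/|Y| = 2060 Ω, ∠Z = −∠Y = -14.2°

-14.2°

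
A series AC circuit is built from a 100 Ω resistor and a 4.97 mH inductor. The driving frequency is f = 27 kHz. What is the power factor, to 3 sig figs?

ω = 2πf = 169600 rad/s
X_L = ωL = 843 Ω
Z = 100 + j843 Ω
|Z| = √(100² + 843²) = 849 Ω
∠Z = arctan(843/100) = 83.2°
cos φ = cos(83.2°) = 0.118

0.118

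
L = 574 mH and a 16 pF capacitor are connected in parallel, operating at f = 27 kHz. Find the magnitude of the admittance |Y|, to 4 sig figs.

7.555 μS

ω = 2πf = 169600 rad/s
X_L = ωL = 97380 Ω
X_C = 1/(ωC) = 368400 Ω
Parallel: admittances add. Y = 1/(jωL) + jωC
Y = (0 − j7.555e-06) S
|Y| = 7.555e-06 S → |Z| = 1/|Y| = 132400 Ω, ∠Z = −∠Y = 90.00°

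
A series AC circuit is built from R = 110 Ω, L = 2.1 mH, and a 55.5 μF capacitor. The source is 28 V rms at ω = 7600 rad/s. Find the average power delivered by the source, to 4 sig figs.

X_L = ωL = 15.96 Ω
X_C = 1/(ωC) = 2.371 Ω
Net reactance X = X_L − X_C = 13.59 Ω
Z = 110.0 + j13.59 Ω
|Z| = √(110.0² + 13.59²) = 110.8 Ω
∠Z = arctan(13.59/110.0) = 7.043°
I = V/|Z| = 252.6 mA
P = VI cos φ = 28 × 0.2526 × cos(7.043°) = 7.020 W

7.020 W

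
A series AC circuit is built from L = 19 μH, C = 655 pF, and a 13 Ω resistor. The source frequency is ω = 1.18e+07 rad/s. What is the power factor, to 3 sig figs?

X_L = ωL = 224 Ω
X_C = 1/(ωC) = 129 Ω
Net reactance X = X_L − X_C = 94.8 Ω
Z = 13.0 + j94.8 Ω
|Z| = √(13.0² + 94.8²) = 95.7 Ω
∠Z = arctan(94.8/13.0) = 82.2°
cos φ = cos(82.2°) = 0.136

0.136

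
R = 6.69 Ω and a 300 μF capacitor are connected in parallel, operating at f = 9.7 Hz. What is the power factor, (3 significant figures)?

0.993

ω = 2πf = 60.95 rad/s
X_C = 1/(ωC) = 54.7 Ω
Parallel: admittances add. Y = 1/R + jωC
Y = (0.149 + j0.0183) S
|Y| = 0.151 S → |Z| = 1/|Y| = 6.64 Ω, ∠Z = −∠Y = -6.97°
cos φ = cos(-6.97°) = 0.993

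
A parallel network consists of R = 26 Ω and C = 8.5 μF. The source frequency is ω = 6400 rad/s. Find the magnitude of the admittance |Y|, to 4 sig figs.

66.62 mS

X_C = 1/(ωC) = 18.38 Ω
Parallel: admittances add. Y = 1/R + jωC
Y = (0.03846 + j0.05440) S
|Y| = 0.06662 S → |Z| = 1/|Y| = 15.01 Ω, ∠Z = −∠Y = -54.74°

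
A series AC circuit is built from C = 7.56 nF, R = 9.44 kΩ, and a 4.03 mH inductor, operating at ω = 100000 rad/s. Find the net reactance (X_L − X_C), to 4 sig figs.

-919.8 Ω

X_L = ωL = 403.0 Ω
X_C = 1/(ωC) = 1323 Ω
X = 403.0 − 1323 = -919.8 Ω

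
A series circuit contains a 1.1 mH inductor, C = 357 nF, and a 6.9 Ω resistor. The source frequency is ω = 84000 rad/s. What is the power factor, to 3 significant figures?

X_L = ωL = 92.4 Ω
X_C = 1/(ωC) = 33.3 Ω
Net reactance X = X_L − X_C = 59.1 Ω
Z = 6.90 + j59.1 Ω
|Z| = √(6.90² + 59.1²) = 59.5 Ω
∠Z = arctan(59.1/6.90) = 83.3°
cos φ = cos(83.3°) = 0.116

0.116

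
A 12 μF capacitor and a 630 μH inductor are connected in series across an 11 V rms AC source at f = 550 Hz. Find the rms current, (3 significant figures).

501 mA

ω = 2πf = 3456 rad/s
X_L = ωL = 2.18 Ω
X_C = 1/(ωC) = 24.1 Ω
Net reactance X = X_L − X_C = -21.9 Ω
Z = − j21.9 Ω
|Z| = √(0² + 21.9²) = 21.9 Ω
I = V/|Z| = 11/21.9 = 501 mA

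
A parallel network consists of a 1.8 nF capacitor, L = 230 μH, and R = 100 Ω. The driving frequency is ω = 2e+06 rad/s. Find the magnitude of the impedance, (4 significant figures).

X_L = ωL = 460.0 Ω
X_C = 1/(ωC) = 277.8 Ω
Parallel: admittances add. Y = 1/R + 1/(jωL) + jωC
Y = (0.01000 + j0.001426) S
|Y| = 0.01010 S → |Z| = 1/|Y| = 99.00 Ω, ∠Z = −∠Y = -8.116°

99.00 Ω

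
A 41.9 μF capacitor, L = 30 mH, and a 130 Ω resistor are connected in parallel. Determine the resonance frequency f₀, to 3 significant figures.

142 Hz

ω₀ = 1/√(LC) = 1/√(0.03 × 4.19e-05) = 891.9 rad/s
f₀ = ω₀/(2π) = 142 Hz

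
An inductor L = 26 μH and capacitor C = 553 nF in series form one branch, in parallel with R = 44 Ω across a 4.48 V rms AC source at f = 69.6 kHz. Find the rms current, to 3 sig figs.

ω = 2πf = 437300 rad/s
X_L = ωL = 11.4 Ω
X_C = 1/(ωC) = 4.14 Ω
Branch 1: Z₁ = R = 44.0 Ω
Branch 2 (series LC): Z₂ = j(X_L − X_C) = j7.23 Ω
Parallel: Z = Z₁Z₂/(Z₁+Z₂), |Z| = 7.14 Ω, ∠Z = 80.7°
I = V/|Z| = 4.48/7.14 = 628 mA

628 mA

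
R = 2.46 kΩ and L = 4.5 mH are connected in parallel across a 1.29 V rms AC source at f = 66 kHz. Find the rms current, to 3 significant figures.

ω = 2πf = 414700 rad/s
X_L = ωL = 1870 Ω
Parallel: admittances add. Y = 1/R + 1/(jωL)
Y = (0.000407 − j0.000536) S
|Y| = 0.000673 S → |Z| = 1/|Y| = 1490 Ω, ∠Z = −∠Y = 52.8°
I = V/|Z| = 1.29/1490 = 868 μA

868 μA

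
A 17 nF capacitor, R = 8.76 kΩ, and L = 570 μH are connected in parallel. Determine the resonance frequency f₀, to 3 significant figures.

51.1 kHz

ω₀ = 1/√(LC) = 1/√(0.00057 × 1.7e-08) = 321200 rad/s
f₀ = ω₀/(2π) = 51.1 kHz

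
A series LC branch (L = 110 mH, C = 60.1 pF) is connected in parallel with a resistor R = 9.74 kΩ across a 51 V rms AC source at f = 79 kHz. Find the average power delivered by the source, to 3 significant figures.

ω = 2πf = 496400 rad/s
X_L = ωL = 54600 Ω
X_C = 1/(ωC) = 33500 Ω
Branch 1: Z₁ = R = 9740 Ω
Branch 2 (series LC): Z₂ = j(X_L − X_C) = j21100 Ω
Parallel: Z = Z₁Z₂/(Z₁+Z₂), |Z| = 8840 Ω, ∠Z = 24.8°
I = V/|Z| = 5.77 mA
P = VI cos φ = 51 × 0.00577 × cos(24.8°) = 267 mW

267 mW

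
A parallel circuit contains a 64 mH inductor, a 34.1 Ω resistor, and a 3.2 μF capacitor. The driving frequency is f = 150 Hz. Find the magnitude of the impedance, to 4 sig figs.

ω = 2πf = 942.5 rad/s
X_L = ωL = 60.32 Ω
X_C = 1/(ωC) = 331.6 Ω
Parallel: admittances add. Y = 1/R + 1/(jωL) + jωC
Y = (0.02933 − j0.01356) S
|Y| = 0.03231 S → |Z| = 1/|Y| = 30.95 Ω, ∠Z = −∠Y = 24.82°

30.95 Ω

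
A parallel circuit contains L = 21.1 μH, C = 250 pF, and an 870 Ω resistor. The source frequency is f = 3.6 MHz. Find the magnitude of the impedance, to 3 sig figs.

ω = 2πf = 2.262e+07 rad/s
X_L = ωL = 477 Ω
X_C = 1/(ωC) = 177 Ω
Parallel: admittances add. Y = 1/R + 1/(jωL) + jωC
Y = (0.00115 + j0.00356) S
|Y| = 0.00374 S → |Z| = 1/|Y| = 267 Ω, ∠Z = −∠Y = -72.1°

267 Ω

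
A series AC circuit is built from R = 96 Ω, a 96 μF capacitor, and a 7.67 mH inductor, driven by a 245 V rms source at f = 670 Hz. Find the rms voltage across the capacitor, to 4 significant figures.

ω = 2πf = 4210 rad/s
X_L = ωL = 32.29 Ω
X_C = 1/(ωC) = 2.474 Ω
Net reactance X = X_L − X_C = 29.81 Ω
Z = 96.00 + j29.81 Ω
|Z| = √(96.00² + 29.81²) = 100.5 Ω
I = V/|Z| = 2.437 A
V_C = I·|Z_C| = 2.437 × 2.474 = 6.031 V

6.031 V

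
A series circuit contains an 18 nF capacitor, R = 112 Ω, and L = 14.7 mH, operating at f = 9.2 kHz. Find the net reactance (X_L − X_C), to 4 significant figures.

-111.3 Ω

ω = 2πf = 57810 rad/s
X_L = ωL = 849.7 Ω
X_C = 1/(ωC) = 961.1 Ω
X = 849.7 − 961.1 = -111.3 Ω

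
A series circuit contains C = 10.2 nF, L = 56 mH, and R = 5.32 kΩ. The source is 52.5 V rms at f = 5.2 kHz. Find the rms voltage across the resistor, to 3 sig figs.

51.3 V

ω = 2πf = 32670 rad/s
X_L = ωL = 1830 Ω
X_C = 1/(ωC) = 3000 Ω
Net reactance X = X_L − X_C = -1170 Ω
Z = 5320 − j1170 Ω
|Z| = √(5320² + 1170²) = 5450 Ω
I = V/|Z| = 9.64 mA
V_R = I·|Z_R| = 0.00964 × 5320 = 51.3 V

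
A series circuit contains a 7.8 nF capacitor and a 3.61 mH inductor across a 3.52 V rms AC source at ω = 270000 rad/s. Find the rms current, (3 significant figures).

7.04 mA

X_L = ωL = 975 Ω
X_C = 1/(ωC) = 475 Ω
Net reactance X = X_L − X_C = 500 Ω
Z = j500 Ω
|Z| = √(0² + 500²) = 500 Ω
I = V/|Z| = 3.52/500 = 7.04 mA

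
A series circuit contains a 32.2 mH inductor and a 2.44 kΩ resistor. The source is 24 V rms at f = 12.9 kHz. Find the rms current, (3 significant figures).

ω = 2πf = 81050 rad/s
X_L = ωL = 2610 Ω
Z = 2440 + j2610 Ω
|Z| = √(2440² + 2610²) = 3570 Ω
I = V/|Z| = 24/3570 = 6.72 mA

6.72 mA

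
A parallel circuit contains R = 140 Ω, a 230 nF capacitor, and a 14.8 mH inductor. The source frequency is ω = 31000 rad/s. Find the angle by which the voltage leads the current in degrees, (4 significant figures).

-34.72°

X_L = ωL = 458.8 Ω
X_C = 1/(ωC) = 140.3 Ω
Parallel: admittances add. Y = 1/R + 1/(jωL) + jωC
Y = (0.007143 + j0.004950) S
|Y| = 0.008691 S → |Z| = 1/|Y| = 115.1 Ω, ∠Z = −∠Y = -34.72°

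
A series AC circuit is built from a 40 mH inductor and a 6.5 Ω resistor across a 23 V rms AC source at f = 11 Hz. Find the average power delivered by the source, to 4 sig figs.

ω = 2πf = 69.12 rad/s
X_L = ωL = 2.765 Ω
Z = 6.500 + j2.765 Ω
|Z| = √(6.500² + 2.765²) = 7.063 Ω
∠Z = arctan(2.765/6.500) = 23.04°
I = V/|Z| = 3.256 A
P = VI cos φ = 23 × 3.256 × cos(23.04°) = 68.92 W

68.92 W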